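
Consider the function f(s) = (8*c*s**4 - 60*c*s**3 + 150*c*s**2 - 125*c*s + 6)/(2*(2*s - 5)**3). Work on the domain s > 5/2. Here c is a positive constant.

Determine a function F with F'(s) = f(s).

Whatever form F(s) takes, F'(s) = f(s) is non-negotiable.
Check: d/ds[(4*c*s**4 - 20*c*s**3 + 25*c*s**2 - 3)/(4*(2*s - 5)**2)] = (8*c*s**4 - 60*c*s**3 + 150*c*s**2 - 125*c*s + 6)/(16*s**3 - 120*s**2 + 300*s - 250), which equals f(s).

An antiderivative is F(s) = (4*c*s**4 - 20*c*s**3 + 25*c*s**2 - 3)/(4*(2*s - 5)**2).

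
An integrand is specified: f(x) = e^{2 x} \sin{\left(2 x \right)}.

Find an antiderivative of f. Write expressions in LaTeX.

An antiderivative is F(x) = \frac{\left(\sin{\left(2 x \right)} - \cos{\left(2 x \right)}\right) e^{2 x}}{4}.

Whatever form F(x) takes, F'(x) = f(x) is non-negotiable.
Check: d/dx[\frac{\left(\sin{\left(2 x \right)} - \cos{\left(2 x \right)}\right) e^{2 x}}{4}] = e^{2 x} \sin{\left(2 x \right)} = f(x).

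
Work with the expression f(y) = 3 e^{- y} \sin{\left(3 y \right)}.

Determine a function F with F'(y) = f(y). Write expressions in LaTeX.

A first test for any F(y): its y-derivative must equal f(y) identically.
Check: d/dy[\frac{3 \left(- \sin{\left(3 y \right)} - 3 \cos{\left(3 y \right)}\right) e^{- y}}{10}] = 3 e^{- y} \sin{\left(3 y \right)} = f(y).

An antiderivative is F(y) = \frac{3 \left(- \sin{\left(3 y \right)} - 3 \cos{\left(3 y \right)}\right) e^{- y}}{10}.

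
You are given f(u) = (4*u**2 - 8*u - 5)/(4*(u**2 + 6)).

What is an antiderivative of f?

An antiderivative is F(u) = (24*u - 24*log(u**2 + 6) - 29*sqrt(6)*atan(sqrt(6)*u/6))/24.

Any candidate F(u) must reproduce f(u) exactly when differentiated.
Check: d/du[(24*u - 24*log(u**2 + 6) - 29*sqrt(6)*atan(sqrt(6)*u/6))/24] = (4*u**2 - 8*u - 5)/(4*u**2 + 24), which equals f(u).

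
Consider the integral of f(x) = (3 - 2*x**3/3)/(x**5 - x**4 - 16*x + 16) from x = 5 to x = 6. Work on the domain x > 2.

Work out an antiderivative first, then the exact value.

Antiderivative: F(x) = -(105*log(x - 2) + 224*log(x - 1) - 125*log(x + 2) - 102*log(x**2 + 4) + 138*atan(x/2))/1440; value = -7*log(5)/45 - 17*log(29)/240 - 25*log(7)/288 - 23*atan(3)/240 + 7*log(3)/96 + 23*atan(5/2)/240 + 119*log(4)/1440 + 25*log(8)/288 + 17*log(40)/240

Factor the denominator (3*(x - 2)*(x - 1)*(x + 2)*(x**2 + 4)) and decompose: f = (17*x - 23)/(120*(x**2 + 4)) + 25/(288*(x + 2)) - 7/(45*(x - 1)) - 7/(96*(x - 2)); each piece integrates to a log, atan, or power term.
F(x) = -(105*log(x - 2) + 224*log(x - 1) - 125*log(x + 2) - 102*log(x**2 + 4) + 138*atan(x/2))/1440 is an antiderivative of f.
Check: d/dx[-(105*log(x - 2) + 224*log(x - 1) - 125*log(x + 2) - 102*log(x**2 + 4) + 138*atan(x/2))/1440] = (9 - 2*x**3)/(3*x**5 - 3*x**4 - 48*x + 48), which equals f(x).
F(6) = -7*log(5)/45 - 23*atan(3)/240 - 7*log(4)/96 + 25*log(8)/288 + 17*log(40)/240; F(5) = -7*log(4)/45 - 23*atan(5/2)/240 - 7*log(3)/96 + 25*log(7)/288 + 17*log(29)/240.
Integral = F(6) - F(5) = -7*log(5)/45 - 17*log(29)/240 - 25*log(7)/288 - 23*atan(3)/240 + 7*log(3)/96 + 23*atan(5/2)/240 + 119*log(4)/1440 + 25*log(8)/288 + 17*log(40)/240.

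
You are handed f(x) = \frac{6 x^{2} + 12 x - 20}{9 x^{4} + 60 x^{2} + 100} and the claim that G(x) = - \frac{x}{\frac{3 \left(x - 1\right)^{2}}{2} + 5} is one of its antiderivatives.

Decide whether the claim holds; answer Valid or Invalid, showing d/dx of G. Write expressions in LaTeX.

d/dx[G] = \frac{6 x^{2} - 26}{9 x^{4} - 36 x^{3} + 114 x^{2} - 156 x + 169}
d/dx[G] - f(x) = \frac{108 x^{5} + 54 x^{4} - 1152 x^{3} + 2178 x^{2} - 5148 x + 780}{81 x^{8} - 324 x^{7} + 1566 x^{6} - 3564 x^{5} + 9261 x^{4} - 12960 x^{3} + 21540 x^{2} - 15600 x + 16900} != 0.

Invalid: d/dx[G] - f = \frac{108 x^{5} + 54 x^{4} - 1152 x^{3} + 2178 x^{2} - 5148 x + 780}{81 x^{8} - 324 x^{7} + 1566 x^{6} - 3564 x^{5} + 9261 x^{4} - 12960 x^{3} + 21540 x^{2} - 15600 x + 16900}, which is not 0.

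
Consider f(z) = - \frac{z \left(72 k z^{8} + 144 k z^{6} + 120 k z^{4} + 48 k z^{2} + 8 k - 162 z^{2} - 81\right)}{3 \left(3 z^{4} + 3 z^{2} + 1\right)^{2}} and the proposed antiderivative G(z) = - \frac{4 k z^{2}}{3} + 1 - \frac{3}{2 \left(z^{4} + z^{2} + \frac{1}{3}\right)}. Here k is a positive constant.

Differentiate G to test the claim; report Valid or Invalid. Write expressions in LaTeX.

d/dz[G] = \frac{- 72 k z^{9} - 144 k z^{7} - 120 k z^{5} - 48 k z^{3} - 8 k z + 162 z^{3} + 81 z}{27 z^{8} + 54 z^{6} + 45 z^{4} + 18 z^{2} + 3}
This equals f(z) exactly, so the claim holds.

Valid: G'(z) = f(z).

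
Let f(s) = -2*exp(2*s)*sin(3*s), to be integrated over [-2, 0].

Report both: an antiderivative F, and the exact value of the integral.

Antiderivative: F(s) = -4*exp(2*s)*sin(3*s)/13 + 6*exp(2*s)*cos(3*s)/13; value = -6*exp(-4)*cos(6)/13 - 4*exp(-4)*sin(6)/13 + 6/13

Differentiate the proposed F(s) back; it has to land on f(s) exactly.
F(s) = -4*exp(2*s)*sin(3*s)/13 + 6*exp(2*s)*cos(3*s)/13 is an antiderivative of f.
Check: d/ds[-4*exp(2*s)*sin(3*s)/13 + 6*exp(2*s)*cos(3*s)/13] = -2*exp(2*s)*sin(3*s) = f(s).
F(0) = 6/13; F(-2) = 4*exp(-4)*sin(6)/13 + 6*exp(-4)*cos(6)/13.
Integral = F(0) - F(-2) = -6*exp(-4)*cos(6)/13 - 4*exp(-4)*sin(6)/13 + 6/13.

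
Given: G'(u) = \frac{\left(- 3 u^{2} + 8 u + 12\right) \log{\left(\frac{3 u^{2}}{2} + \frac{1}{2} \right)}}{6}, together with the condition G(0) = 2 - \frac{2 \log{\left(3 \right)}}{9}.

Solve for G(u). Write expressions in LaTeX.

G(u) = - \frac{9 u^{3} \log{\left(\frac{3 u^{2}}{2} + \frac{1}{2} \right)} - 6 u^{3} - 36 u^{2} \log{\left(\frac{3 u^{2}}{2} + \frac{1}{2} \right)} + 36 u^{2} - 108 u \log{\left(\frac{3 u^{2}}{2} + \frac{1}{2} \right)} + 222 u - 12 \log{\left(u^{2} + \frac{1}{3} \right)} - 74 \sqrt{3} \operatorname{atan}{\left(\sqrt{3} u \right)} - 108}{54}

Whatever form G(u) takes, its d/du must return the stated G'(u).
A general antiderivative is \frac{u^{3}}{9} - \frac{2 u^{2}}{3} - \frac{37 u}{9} + \left(- \frac{u^{3}}{6} + \frac{2 u^{2}}{3} + 2 u\right) \log{\left(\frac{3 u^{2}}{2} + \frac{1}{2} \right)} + \frac{2 \log{\left(u^{2} + \frac{1}{3} \right)}}{9} + \frac{37 \sqrt{3} \operatorname{atan}{\left(\sqrt{3} u \right)}}{27} + C.
The condition gives C = 2 - \frac{2 \log{\left(3 \right)}}{9} - (- \frac{2 \log{\left(3 \right)}}{9}) = 2.
So G(u) = - \frac{9 u^{3} \log{\left(\frac{3 u^{2}}{2} + \frac{1}{2} \right)} - 6 u^{3} - 36 u^{2} \log{\left(\frac{3 u^{2}}{2} + \frac{1}{2} \right)} + 36 u^{2} - 108 u \log{\left(\frac{3 u^{2}}{2} + \frac{1}{2} \right)} + 222 u - 12 \log{\left(u^{2} + \frac{1}{3} \right)} - 74 \sqrt{3} \operatorname{atan}{\left(\sqrt{3} u \right)} - 108}{54}.
Check: d/du[- \frac{9 u^{3} \log{\left(\frac{3 u^{2}}{2} + \frac{1}{2} \right)} - 6 u^{3} - 36 u^{2} \log{\left(\frac{3 u^{2}}{2} + \frac{1}{2} \right)} + 36 u^{2} - 108 u \log{\left(\frac{3 u^{2}}{2} + \frac{1}{2} \right)} + 222 u - 12 \log{\left(u^{2} + \frac{1}{3} \right)} - 74 \sqrt{3} \operatorname{atan}{\left(\sqrt{3} u \right)} - 108}{54}] = - \frac{u^{2} \log{\left(3 u^{2} + 1 \right)}}{2} + \frac{u^{2} \log{\left(2 \right)}}{2} + \frac{4 u \log{\left(3 u^{2} + 1 \right)}}{3} - \frac{4 u \log{\left(2 \right)}}{3} + 2 \log{\left(3 u^{2} + 1 \right)} - 2 \log{\left(2 \right)}, which equals G'(u).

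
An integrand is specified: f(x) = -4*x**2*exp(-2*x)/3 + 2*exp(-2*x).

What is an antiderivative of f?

Recognize the product-rule pattern: f = u'v + uv' with u = 2*x**2/3 + 2*x/3 - 2/3, v = exp(-2*x), so integration by parts undoes it.
Check: d/dx[2*x**2*exp(-2*x)/3 + 2*x*exp(-2*x)/3 - 2*exp(-2*x)/3] = (6 - 4*x**2)*exp(-2*x)/3, which equals f(x).

An antiderivative is F(x) = 2*x**2*exp(-2*x)/3 + 2*x*exp(-2*x)/3 - 2*exp(-2*x)/3.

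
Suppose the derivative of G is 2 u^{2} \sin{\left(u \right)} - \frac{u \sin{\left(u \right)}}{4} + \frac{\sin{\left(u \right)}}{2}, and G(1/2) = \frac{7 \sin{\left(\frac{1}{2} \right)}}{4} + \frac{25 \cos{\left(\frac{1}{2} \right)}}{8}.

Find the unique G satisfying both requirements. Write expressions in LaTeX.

The integrand splits into summands that can be handled one at a time.
A general antiderivative is - 2 u^{2} \cos{\left(u \right)} + 4 u \sin{\left(u \right)} + \frac{u \cos{\left(u \right)}}{4} - \frac{\sin{\left(u \right)}}{4} + \frac{7 \cos{\left(u \right)}}{2} + C.
The condition gives C = \frac{7 \sin{\left(\frac{1}{2} \right)}}{4} + \frac{25 \cos{\left(\frac{1}{2} \right)}}{8} - (\frac{7 \sin{\left(\frac{1}{2} \right)}}{4} + \frac{25 \cos{\left(\frac{1}{2} \right)}}{8}) = 0.
So G(u) = - 2 u^{2} \cos{\left(u \right)} + 4 u \sin{\left(u \right)} + \frac{u \cos{\left(u \right)}}{4} - \frac{\sin{\left(u \right)}}{4} + \frac{7 \cos{\left(u \right)}}{2}.
Check: d/du[- 2 u^{2} \cos{\left(u \right)} + 4 u \sin{\left(u \right)} + \frac{u \cos{\left(u \right)}}{4} - \frac{\sin{\left(u \right)}}{4} + \frac{7 \cos{\left(u \right)}}{2}] = 2 u^{2} \sin{\left(u \right)} - \frac{u \sin{\left(u \right)}}{4} + \frac{\sin{\left(u \right)}}{2} = G'(u).

G(u) = - 2 u^{2} \cos{\left(u \right)} + 4 u \sin{\left(u \right)} + \frac{u \cos{\left(u \right)}}{4} - \frac{\sin{\left(u \right)}}{4} + \frac{7 \cos{\left(u \right)}}{2}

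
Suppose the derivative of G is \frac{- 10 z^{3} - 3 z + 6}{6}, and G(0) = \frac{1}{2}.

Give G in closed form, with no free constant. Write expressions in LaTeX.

G(z) = - \frac{5 z^{4}}{12} - \frac{z^{2}}{4} + z + \frac{1}{2}

A first test for any G(z): its z-derivative must equal the given G'(z).
A general antiderivative is - \frac{5 z^{4}}{12} - \frac{z^{2}}{4} + z + C.
The condition gives C = \frac{1}{2} - (0) = \frac{1}{2}.
So G(z) = - \frac{5 z^{4}}{12} - \frac{z^{2}}{4} + z + \frac{1}{2}.
Check: d/dz[- \frac{5 z^{4}}{12} - \frac{z^{2}}{4} + z + \frac{1}{2}] = - \frac{5 z^{3}}{3} - \frac{z}{2} + 1, which equals G'(z).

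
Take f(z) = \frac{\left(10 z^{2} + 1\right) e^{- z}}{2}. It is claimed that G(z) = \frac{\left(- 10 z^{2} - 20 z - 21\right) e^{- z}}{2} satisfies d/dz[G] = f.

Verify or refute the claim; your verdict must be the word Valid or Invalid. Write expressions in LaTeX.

d/dz[G] = \frac{\left(10 z^{2} + 1\right) e^{- z}}{2}
This equals f(z) exactly, so the claim holds.

Valid: G'(z) = f(z).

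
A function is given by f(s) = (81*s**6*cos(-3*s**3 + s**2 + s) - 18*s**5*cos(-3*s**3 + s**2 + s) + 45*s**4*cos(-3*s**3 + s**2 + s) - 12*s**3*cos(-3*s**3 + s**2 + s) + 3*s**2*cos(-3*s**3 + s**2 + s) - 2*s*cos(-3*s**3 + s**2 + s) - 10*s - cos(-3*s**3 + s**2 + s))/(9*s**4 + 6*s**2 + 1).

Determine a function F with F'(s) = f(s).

For F(s) to be correct the identity F'(s) - f(s) = 0 must hold.
Check: d/ds[-sin(-3*s**3 + s**2 + s) + 5/(3*(3*s**2 + 1))] = (81*s**6*cos(-3*s**3 + s**2 + s) - 18*s**5*cos(-3*s**3 + s**2 + s) + 45*s**4*cos(-3*s**3 + s**2 + s) - 12*s**3*cos(-3*s**3 + s**2 + s) + 3*s**2*cos(-3*s**3 + s**2 + s) - 2*s*cos(-3*s**3 + s**2 + s) - 10*s - cos(-3*s**3 + s**2 + s))/(9*s**4 + 6*s**2 + 1) = f(s).

An antiderivative is F(s) = -sin(-3*s**3 + s**2 + s) + 5/(3*(3*s**2 + 1)).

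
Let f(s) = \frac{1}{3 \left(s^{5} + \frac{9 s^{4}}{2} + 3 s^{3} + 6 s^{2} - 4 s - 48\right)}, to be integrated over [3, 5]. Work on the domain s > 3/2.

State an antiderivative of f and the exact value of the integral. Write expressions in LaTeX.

Antiderivative: F(s) = \frac{16 \log{\left(s - \frac{3}{2} \right)}}{5775} - \frac{\log{\left(s + 2 \right)}}{168} + \frac{\log{\left(s + 4 \right)}}{660} + \frac{\log{\left(s^{2} + 4 \right)}}{1200} - \frac{\operatorname{atan}{\left(\frac{s}{2} \right)}}{200}; value = - \frac{23 \log{\left(7 \right)}}{3080} - \frac{\operatorname{atan}{\left(\frac{5}{2} \right)}}{200} - \frac{\log{\left(13 \right)}}{1200} - \frac{16 \log{\left(\frac{3}{2} \right)}}{5775} + \frac{\log{\left(29 \right)}}{1200} + \frac{\log{\left(9 \right)}}{660} + \frac{16 \log{\left(\frac{7}{2} \right)}}{5775} + \frac{\operatorname{atan}{\left(\frac{3}{2} \right)}}{200} + \frac{\log{\left(5 \right)}}{168}

The denominator factors as 3 \left(s + 2\right) \left(s + 4\right) \left(2 s - 3\right) \left(s^{2} + 4\right); partial fractions split f into directly integrable pieces: \frac{s - 6}{600 \left(s^{2} + 4\right)} + \frac{32}{5775 \left(2 s - 3\right)} + \frac{1}{660 \left(s + 4\right)} - \frac{1}{168 \left(s + 2\right)}.
F(s) = \frac{16 \log{\left(s - \frac{3}{2} \right)}}{5775} - \frac{\log{\left(s + 2 \right)}}{168} + \frac{\log{\left(s + 4 \right)}}{660} + \frac{\log{\left(s^{2} + 4 \right)}}{1200} - \frac{\operatorname{atan}{\left(\frac{s}{2} \right)}}{200} is an antiderivative of f.
Check: d/ds[\frac{16 \log{\left(s - \frac{3}{2} \right)}}{5775} - \frac{\log{\left(s + 2 \right)}}{168} + \frac{\log{\left(s + 4 \right)}}{660} + \frac{\log{\left(s^{2} + 4 \right)}}{1200} - \frac{\operatorname{atan}{\left(\frac{s}{2} \right)}}{200}] = \frac{2}{6 s^{5} + 27 s^{4} + 18 s^{3} + 36 s^{2} - 24 s - 288}, which equals f(s).
F(5) = - \frac{\log{\left(7 \right)}}{168} - \frac{\operatorname{atan}{\left(\frac{5}{2} \right)}}{200} + \frac{\log{\left(29 \right)}}{1200} + \frac{\log{\left(9 \right)}}{660} + \frac{16 \log{\left(\frac{7}{2} \right)}}{5775}; F(3) = - \frac{\log{\left(5 \right)}}{168} - \frac{\operatorname{atan}{\left(\frac{3}{2} \right)}}{200} + \frac{16 \log{\left(\frac{3}{2} \right)}}{5775} + \frac{\log{\left(13 \right)}}{1200} + \frac{\log{\left(7 \right)}}{660}.
Integral = F(5) - F(3) = - \frac{23 \log{\left(7 \right)}}{3080} - \frac{\operatorname{atan}{\left(\frac{5}{2} \right)}}{200} - \frac{\log{\left(13 \right)}}{1200} - \frac{16 \log{\left(\frac{3}{2} \right)}}{5775} + \frac{\log{\left(29 \right)}}{1200} + \frac{\log{\left(9 \right)}}{660} + \frac{16 \log{\left(\frac{7}{2} \right)}}{5775} + \frac{\operatorname{atan}{\left(\frac{3}{2} \right)}}{200} + \frac{\log{\left(5 \right)}}{168}.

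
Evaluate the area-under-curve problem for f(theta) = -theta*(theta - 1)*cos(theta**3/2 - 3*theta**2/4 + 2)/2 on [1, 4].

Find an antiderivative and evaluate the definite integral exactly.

The substitution u = theta**3/2 - 3*theta**2/4 + 2 works: f is exactly (dF/du)*(du/dtheta) for that inner function.
F(theta) = -sin(theta**3/2 - 3*theta**2/4 + 2)/3 is an antiderivative of f.
Check: d/dtheta[-sin(theta**3/2 - 3*theta**2/4 + 2)/3] = -theta**2*cos(theta**3/2 - 3*theta**2/4 + 2)/2 + theta*cos(theta**3/2 - 3*theta**2/4 + 2)/2, which equals f(theta).
F(4) = -sin(22)/3; F(1) = -sin(7/4)/3.
Integral = F(4) - F(1) = -sin(22)/3 + sin(7/4)/3.

Antiderivative: F(theta) = -sin(theta**3/2 - 3*theta**2/4 + 2)/3; value = -sin(22)/3 + sin(7/4)/3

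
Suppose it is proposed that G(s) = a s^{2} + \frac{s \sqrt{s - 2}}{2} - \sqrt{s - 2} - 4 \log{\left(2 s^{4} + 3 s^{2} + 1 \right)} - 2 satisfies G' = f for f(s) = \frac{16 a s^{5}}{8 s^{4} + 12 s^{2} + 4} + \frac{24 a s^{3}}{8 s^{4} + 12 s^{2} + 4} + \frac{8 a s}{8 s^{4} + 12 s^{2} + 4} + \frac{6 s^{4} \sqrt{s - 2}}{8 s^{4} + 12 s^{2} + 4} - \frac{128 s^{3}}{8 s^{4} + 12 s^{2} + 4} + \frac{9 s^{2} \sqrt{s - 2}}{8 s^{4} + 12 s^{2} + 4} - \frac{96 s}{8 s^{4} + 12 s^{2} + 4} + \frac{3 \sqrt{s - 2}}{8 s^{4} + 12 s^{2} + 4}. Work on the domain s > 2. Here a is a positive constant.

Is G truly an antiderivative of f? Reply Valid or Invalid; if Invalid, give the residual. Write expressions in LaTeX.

Valid: G'(s) = f(s).

d/ds[G] = \frac{16 a s^{5} \sqrt{s - 2} + 24 a s^{3} \sqrt{s - 2} + 8 a s \sqrt{s - 2} + 6 s^{5} - 12 s^{4} - 128 s^{3} \sqrt{s - 2} + 9 s^{3} - 18 s^{2} - 96 s \sqrt{s - 2} + 3 s - 6}{8 s^{4} \sqrt{s - 2} + 12 s^{2} \sqrt{s - 2} + 4 \sqrt{s - 2}}
This equals f(s) exactly, so the claim holds.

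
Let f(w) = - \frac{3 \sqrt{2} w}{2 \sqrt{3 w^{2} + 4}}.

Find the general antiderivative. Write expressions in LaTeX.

F(w) = - \frac{\sqrt{2} \sqrt{3 w^{2} + 4}}{2} + C

The substitution u = \frac{3 w^{2}}{2} + 2 works: f is exactly (dF/du)*(du/dw) for that inner function.
Check: d/dw[- \frac{\sqrt{2} \sqrt{3 w^{2} + 4}}{2}] = - \frac{3 \sqrt{2} w}{2 \sqrt{3 w^{2} + 4}} = f(w).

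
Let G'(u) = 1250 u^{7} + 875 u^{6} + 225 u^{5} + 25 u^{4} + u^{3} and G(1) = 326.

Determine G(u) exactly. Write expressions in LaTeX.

G(u) = \frac{u^{4} \left(- 5 u - 1\right)^{4} + 8}{4}

The substitution w = - 5 u^{2} - u works: G'(u) is exactly (dG/dw)*(dw/du) for that inner function.
A general antiderivative is \frac{\left(- 5 u^{2} - u\right)^{4}}{4} + C.
The condition gives C = 326 - (324) = 2.
So G(u) = \frac{u^{4} \left(- 5 u - 1\right)^{4} + 8}{4}.
Check: d/du[\frac{u^{4} \left(- 5 u - 1\right)^{4} + 8}{4}] = 1250 u^{7} + 875 u^{6} + 225 u^{5} + 25 u^{4} + u^{3} = G'(u).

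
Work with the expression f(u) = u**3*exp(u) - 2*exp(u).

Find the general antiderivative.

f has the shape v'r + vr' for v = u**3 - 3*u**2 + 6*u - 8 and r = exp(u) — it is the derivative of the product v*r.
Check: d/du[(u**3 - 3*u**2 + 6*u - 8)*exp(u)] = u**3*exp(u) - 2*exp(u) = f(u).

F(u) = (u**3 - 3*u**2 + 6*u - 8)*exp(u) + C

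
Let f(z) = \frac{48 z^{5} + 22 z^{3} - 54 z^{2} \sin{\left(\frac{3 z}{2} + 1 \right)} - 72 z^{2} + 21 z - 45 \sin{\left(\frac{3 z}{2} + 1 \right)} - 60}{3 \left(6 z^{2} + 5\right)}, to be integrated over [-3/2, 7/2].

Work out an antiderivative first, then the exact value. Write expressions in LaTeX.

For F(z) to be correct the identity F'(z) - f(z) = 0 must hold.
F(z) = \frac{2 z^{4}}{3} - \frac{z^{2}}{2} - 4 z + \log{\left(3 z^{2} + \frac{5}{2} \right)} + 2 \cos{\left(\frac{3 z}{2} + 1 \right)} is an antiderivative of f.
Check: d/dz[\frac{2 z^{4}}{3} - \frac{z^{2}}{2} - 4 z + \log{\left(3 z^{2} + \frac{5}{2} \right)} + 2 \cos{\left(\frac{3 z}{2} + 1 \right)}] = \frac{48 z^{5} + 22 z^{3} - 54 z^{2} \sin{\left(\frac{3 z}{2} + 1 \right)} - 72 z^{2} + 21 z - 45 \sin{\left(\frac{3 z}{2} + 1 \right)} - 60}{18 z^{2} + 15}, which equals f(z).
F(7/2) = 2 \cos{\left(\frac{25}{4} \right)} + \log{\left(\frac{157}{4} \right)} + \frac{959}{12}; F(-3/2) = 2 \cos{\left(\frac{5}{4} \right)} + \log{\left(\frac{37}{4} \right)} + \frac{33}{4}.
Integral = F(7/2) - F(-3/2) = - \log{\left(\frac{37}{4} \right)} - 2 \cos{\left(\frac{5}{4} \right)} + 2 \cos{\left(\frac{25}{4} \right)} + \log{\left(\frac{157}{4} \right)} + \frac{215}{3}.

Antiderivative: F(z) = \frac{2 z^{4}}{3} - \frac{z^{2}}{2} - 4 z + \log{\left(3 z^{2} + \frac{5}{2} \right)} + 2 \cos{\left(\frac{3 z}{2} + 1 \right)}; value = - \log{\left(\frac{37}{4} \right)} - 2 \cos{\left(\frac{5}{4} \right)} + 2 \cos{\left(\frac{25}{4} \right)} + \log{\left(\frac{157}{4} \right)} + \frac{215}{3}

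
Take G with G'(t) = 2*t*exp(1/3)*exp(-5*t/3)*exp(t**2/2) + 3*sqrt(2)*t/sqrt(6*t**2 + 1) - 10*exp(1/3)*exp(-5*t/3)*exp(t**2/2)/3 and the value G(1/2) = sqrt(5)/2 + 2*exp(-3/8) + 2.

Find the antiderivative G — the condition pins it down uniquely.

G(t) = sqrt(3*t**2 + 1/2) + 2*exp(t**2/2 - 5*t/3 + 1/3) + 2

The integrand splits into summands that can be handled one at a time.
A general antiderivative is sqrt(3*t**2 + 1/2) + 2*exp(t**2/2 - 5*t/3 + 1/3) + C.
The condition gives C = sqrt(5)/2 + 2*exp(-3/8) + 2 - (sqrt(5)/2 + 2*exp(-3/8)) = 2.
So G(t) = sqrt(3*t**2 + 1/2) + 2*exp(t**2/2 - 5*t/3 + 1/3) + 2.
Check: d/dt[sqrt(3*t**2 + 1/2) + 2*exp(t**2/2 - 5*t/3 + 1/3) + 2] = (6*t*sqrt(6*t**2 + 1)*exp(1/3)*exp(-5*t/3)*exp(t**2/2) + 9*sqrt(2)*t - 10*sqrt(6*t**2 + 1)*exp(1/3)*exp(-5*t/3)*exp(t**2/2))/(3*sqrt(6*t**2 + 1)), which equals G'(t).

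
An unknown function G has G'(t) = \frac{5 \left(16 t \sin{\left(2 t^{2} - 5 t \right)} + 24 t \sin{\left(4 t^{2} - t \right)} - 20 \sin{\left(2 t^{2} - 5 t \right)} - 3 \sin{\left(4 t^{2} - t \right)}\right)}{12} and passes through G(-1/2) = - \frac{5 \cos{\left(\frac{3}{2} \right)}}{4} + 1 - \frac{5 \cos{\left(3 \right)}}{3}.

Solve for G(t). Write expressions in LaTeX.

G(t) = - \frac{5 \cos{\left(2 t^{2} - 5 t \right)}}{3} - \frac{5 \cos{\left(4 t^{2} - t \right)}}{4} + 1

Check a candidate G(t) by differentiating: d/dt[G] must match the given G'(t).
A general antiderivative is - \frac{5 \cos{\left(2 t^{2} - 5 t \right)}}{3} - \frac{5 \cos{\left(4 t^{2} - t \right)}}{4} + C.
The condition gives C = - \frac{5 \cos{\left(\frac{3}{2} \right)}}{4} + 1 - \frac{5 \cos{\left(3 \right)}}{3} - (- \frac{5 \cos{\left(\frac{3}{2} \right)}}{4} - \frac{5 \cos{\left(3 \right)}}{3}) = 1.
So G(t) = - \frac{5 \cos{\left(2 t^{2} - 5 t \right)}}{3} - \frac{5 \cos{\left(4 t^{2} - t \right)}}{4} + 1.
Check: d/dt[- \frac{5 \cos{\left(2 t^{2} - 5 t \right)}}{3} - \frac{5 \cos{\left(4 t^{2} - t \right)}}{4} + 1] = \frac{20 t \sin{\left(2 t^{2} - 5 t \right)}}{3} + 10 t \sin{\left(4 t^{2} - t \right)} - \frac{25 \sin{\left(2 t^{2} - 5 t \right)}}{3} - \frac{5 \sin{\left(4 t^{2} - t \right)}}{4}, which equals G'(t).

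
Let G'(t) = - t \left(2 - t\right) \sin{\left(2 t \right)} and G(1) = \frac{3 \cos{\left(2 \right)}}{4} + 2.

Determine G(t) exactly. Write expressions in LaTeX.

For G(t) to be correct, d/dt[G] must agree with the stated G'(t) identically.
A general antiderivative is - \frac{t^{2} \cos{\left(2 t \right)}}{2} + \frac{t \sin{\left(2 t \right)}}{2} + t \cos{\left(2 t \right)} - \frac{\sin{\left(2 t \right)}}{2} + \frac{\cos{\left(2 t \right)}}{4} + C.
The condition gives C = \frac{3 \cos{\left(2 \right)}}{4} + 2 - (\frac{3 \cos{\left(2 \right)}}{4}) = 2.
So G(t) = \frac{- 2 t^{2} \cos{\left(2 t \right)} + 2 t \sin{\left(2 t \right)} + 4 t \cos{\left(2 t \right)} - 2 \sin{\left(2 t \right)} + \cos{\left(2 t \right)} + 8}{4}.
Check: d/dt[\frac{- 2 t^{2} \cos{\left(2 t \right)} + 2 t \sin{\left(2 t \right)} + 4 t \cos{\left(2 t \right)} - 2 \sin{\left(2 t \right)} + \cos{\left(2 t \right)} + 8}{4}] = t^{2} \sin{\left(2 t \right)} - 2 t \sin{\left(2 t \right)}, which equals G'(t).

G(t) = \frac{- 2 t^{2} \cos{\left(2 t \right)} + 2 t \sin{\left(2 t \right)} + 4 t \cos{\left(2 t \right)} - 2 \sin{\left(2 t \right)} + \cos{\left(2 t \right)} + 8}{4}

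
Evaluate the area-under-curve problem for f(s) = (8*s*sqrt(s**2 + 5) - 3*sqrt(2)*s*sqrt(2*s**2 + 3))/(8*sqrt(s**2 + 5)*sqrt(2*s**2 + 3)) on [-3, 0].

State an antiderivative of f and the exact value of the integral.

Antiderivative: F(s) = -(3*sqrt(2)*sqrt(s**2 + 5) - 4*sqrt(2*s**2 + 3))/8; value = -sqrt(21)/2 - 3*sqrt(10)/8 + sqrt(3)/2 + 3*sqrt(7)/4

Since d/ds undoes antidifferentiation here, F'(s) = f(s) is required of F(s).
F(s) = -(3*sqrt(2)*sqrt(s**2 + 5) - 4*sqrt(2*s**2 + 3))/8 is an antiderivative of f.
Check: d/ds[-(3*sqrt(2)*sqrt(s**2 + 5) - 4*sqrt(2*s**2 + 3))/8] = (8*s*sqrt(s**2 + 5) - 3*sqrt(2)*s*sqrt(2*s**2 + 3))/(8*sqrt(s**2 + 5)*sqrt(2*s**2 + 3)) = f(s).
F(0) = -3*sqrt(10)/8 + sqrt(3)/2; F(-3) = -3*sqrt(7)/4 + sqrt(21)/2.
Integral = F(0) - F(-3) = -sqrt(21)/2 - 3*sqrt(10)/8 + sqrt(3)/2 + 3*sqrt(7)/4.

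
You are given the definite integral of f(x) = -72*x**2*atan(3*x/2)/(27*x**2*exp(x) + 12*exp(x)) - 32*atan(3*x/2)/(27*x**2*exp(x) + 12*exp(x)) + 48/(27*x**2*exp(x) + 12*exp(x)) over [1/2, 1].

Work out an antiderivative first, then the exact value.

Antiderivative: F(x) = 8*exp(-x)*atan(3*x/2)/3; value = -8*exp(-1/2)*atan(3/4)/3 + 8*exp(-1)*atan(3/2)/3

f has the shape u'v + uv' for u = 8*atan(3*x/2)/3 and v = exp(-x) — it is the derivative of the product u*v.
F(x) = 8*exp(-x)*atan(3*x/2)/3 is an antiderivative of f.
Check: d/dx[8*exp(-x)*atan(3*x/2)/3] = (-72*x**2*atan(3*x/2) - 32*atan(3*x/2) + 48)/(27*x**2*exp(x) + 12*exp(x)), which equals f(x).
F(1) = 8*exp(-1)*atan(3/2)/3; F(1/2) = 8*exp(-1/2)*atan(3/4)/3.
Integral = F(1) - F(1/2) = -8*exp(-1/2)*atan(3/4)/3 + 8*exp(-1)*atan(3/2)/3.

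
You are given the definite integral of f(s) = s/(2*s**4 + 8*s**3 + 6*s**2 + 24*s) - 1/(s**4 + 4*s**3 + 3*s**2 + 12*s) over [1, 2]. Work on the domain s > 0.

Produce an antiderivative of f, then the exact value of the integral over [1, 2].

Antiderivative: F(s) = (-19*log(s) + 9*log(s + 4) + 5*log(s**2 + 3) + 12*sqrt(3)*atan(sqrt(3)*s/3))/228; value = -3*log(5)/76 - log(2)/12 - sqrt(3)*pi/114 - 5*log(4)/228 + 5*log(7)/228 + 3*log(6)/76 + sqrt(3)*atan(2*sqrt(3)/3)/19

The denominator factors as 2*s*(s + 4)*(s**2 + 3); partial fractions split f into directly integrable pieces: (5*s + 18)/(114*(s**2 + 3)) + 3/(76*(s + 4)) - 1/(12*s).
F(s) = (-19*log(s) + 9*log(s + 4) + 5*log(s**2 + 3) + 12*sqrt(3)*atan(sqrt(3)*s/3))/228 is an antiderivative of f.
Check: d/ds[(-19*log(s) + 9*log(s + 4) + 5*log(s**2 + 3) + 12*sqrt(3)*atan(sqrt(3)*s/3))/228] = (s - 2)/(2*s**4 + 8*s**3 + 6*s**2 + 24*s), which equals f(s).
F(2) = -log(2)/12 + 5*log(7)/228 + 3*log(6)/76 + sqrt(3)*atan(2*sqrt(3)/3)/19; F(1) = 5*log(4)/228 + sqrt(3)*pi/114 + 3*log(5)/76.
Integral = F(2) - F(1) = -3*log(5)/76 - log(2)/12 - sqrt(3)*pi/114 - 5*log(4)/228 + 5*log(7)/228 + 3*log(6)/76 + sqrt(3)*atan(2*sqrt(3)/3)/19.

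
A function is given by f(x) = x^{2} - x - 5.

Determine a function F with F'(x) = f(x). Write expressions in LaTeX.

The integrand splits into summands that can be handled one at a time.
Check: d/dx[\frac{x \left(2 x^{2} - 3 x - 30\right)}{6}] = x^{2} - x - 5 = f(x).

An antiderivative is F(x) = \frac{x \left(2 x^{2} - 3 x - 30\right)}{6}.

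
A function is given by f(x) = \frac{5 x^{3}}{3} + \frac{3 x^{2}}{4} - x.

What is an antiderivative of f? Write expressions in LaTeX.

The integrand splits into summands that can be handled one at a time.
Check: d/dx[\frac{5 x^{4}}{12} + \frac{x^{3}}{4} - \frac{x^{2}}{2}] = \frac{5 x^{3}}{3} + \frac{3 x^{2}}{4} - x = f(x).

An antiderivative is F(x) = \frac{5 x^{4}}{12} + \frac{x^{3}}{4} - \frac{x^{2}}{2}.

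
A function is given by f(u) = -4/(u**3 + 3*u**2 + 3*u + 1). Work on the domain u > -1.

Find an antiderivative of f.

For F(u) to be correct the identity F'(u) - f(u) = 0 must hold.
Check: d/du[2/(u + 1)**2] = -4/(u**3 + 3*u**2 + 3*u + 1) = f(u).

An antiderivative is F(u) = 2/(u + 1)**2.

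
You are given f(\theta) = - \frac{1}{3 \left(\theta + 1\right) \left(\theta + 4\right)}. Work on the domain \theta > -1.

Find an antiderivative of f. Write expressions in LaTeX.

Factor the denominator (3 \left(\theta + 1\right) \left(\theta + 4\right)) and decompose: f = \frac{1}{9 \left(\theta + 4\right)} - \frac{1}{9 \left(\theta + 1\right)}; each piece integrates to a log, atan, or power term.
Check: d/d\theta[\frac{- \log{\left(\theta + 1 \right)} + \log{\left(\theta + 4 \right)}}{9}] = - \frac{1}{3 \theta^{2} + 15 \theta + 12}, which equals f(\theta).

An antiderivative is F(\theta) = \frac{- \log{\left(\theta + 1 \right)} + \log{\left(\theta + 4 \right)}}{9}.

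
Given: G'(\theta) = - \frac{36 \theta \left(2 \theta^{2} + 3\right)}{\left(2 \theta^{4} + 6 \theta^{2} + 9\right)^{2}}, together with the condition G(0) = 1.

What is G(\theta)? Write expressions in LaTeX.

G(\theta) = \frac{3}{\frac{2 \theta^{4}}{3} + 2 \theta^{2} + 3}

The substitution u = \frac{2 \theta^{4}}{3} + 2 \theta^{2} + 3 works: G'(\theta) is exactly (dG/du)*(du/d\theta) for that inner function.
A general antiderivative is \frac{3}{\frac{2 \theta^{4}}{3} + 2 \theta^{2} + 3} + C.
The condition gives C = 1 - (1) = 0.
So G(\theta) = \frac{3}{\frac{2 \theta^{4}}{3} + 2 \theta^{2} + 3}.
Check: d/d\theta[\frac{3}{\frac{2 \theta^{4}}{3} + 2 \theta^{2} + 3}] = \frac{- 72 \theta^{3} - 108 \theta}{4 \theta^{8} + 24 \theta^{6} + 72 \theta^{4} + 108 \theta^{2} + 81}, which equals G'(\theta).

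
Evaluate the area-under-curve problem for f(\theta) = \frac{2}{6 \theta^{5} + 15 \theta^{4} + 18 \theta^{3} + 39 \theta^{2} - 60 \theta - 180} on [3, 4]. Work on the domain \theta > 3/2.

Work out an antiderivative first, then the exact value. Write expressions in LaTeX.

Antiderivative: F(\theta) = \frac{16 \log{\left(\theta - \frac{3}{2} \right)}}{4263} - \frac{92 \log{\left(\theta + 2 \right)}}{11907} + \frac{14 \log{\left(\theta^{2} + 5 \right)}}{7047} - \frac{74 \sqrt{5} \operatorname{atan}{\left(\frac{\sqrt{5} \theta}{5} \right)}}{35235} + \frac{2}{189 \theta + 378}; value = - \frac{92 \log{\left(6 \right)}}{11907} - \frac{14 \log{\left(14 \right)}}{7047} - \frac{74 \sqrt{5} \operatorname{atan}{\left(\frac{4 \sqrt{5}}{5} \right)}}{35235} - \frac{16 \log{\left(\frac{3}{2} \right)}}{4263} - \frac{1}{2835} + \frac{16 \log{\left(\frac{5}{2} \right)}}{4263} + \frac{74 \sqrt{5} \operatorname{atan}{\left(\frac{3 \sqrt{5}}{5} \right)}}{35235} + \frac{14 \log{\left(21 \right)}}{7047} + \frac{92 \log{\left(5 \right)}}{11907}

The denominator factors as 3 \left(\theta + 2\right)^{2} \left(2 \theta - 3\right) \left(\theta^{2} + 5\right); partial fractions split f into directly integrable pieces: \frac{2 \left(14 \theta - 37\right)}{7047 \left(\theta^{2} + 5\right)} + \frac{32}{4263 \left(2 \theta - 3\right)} - \frac{92}{11907 \left(\theta + 2\right)} - \frac{2}{189 \left(\theta + 2\right)^{2}}.
F(\theta) = \frac{16 \log{\left(\theta - \frac{3}{2} \right)}}{4263} - \frac{92 \log{\left(\theta + 2 \right)}}{11907} + \frac{14 \log{\left(\theta^{2} + 5 \right)}}{7047} - \frac{74 \sqrt{5} \operatorname{atan}{\left(\frac{\sqrt{5} \theta}{5} \right)}}{35235} + \frac{2}{189 \theta + 378} is an antiderivative of f.
Check: d/d\theta[\frac{16 \log{\left(\theta - \frac{3}{2} \right)}}{4263} - \frac{92 \log{\left(\theta + 2 \right)}}{11907} + \frac{14 \log{\left(\theta^{2} + 5 \right)}}{7047} - \frac{74 \sqrt{5} \operatorname{atan}{\left(\frac{\sqrt{5} \theta}{5} \right)}}{35235} + \frac{2}{189 \theta + 378}] = \frac{2}{6 \theta^{5} + 15 \theta^{4} + 18 \theta^{3} + 39 \theta^{2} - 60 \theta - 180} = f(\theta).
F(4) = - \frac{92 \log{\left(6 \right)}}{11907} - \frac{74 \sqrt{5} \operatorname{atan}{\left(\frac{4 \sqrt{5}}{5} \right)}}{35235} + \frac{1}{567} + \frac{16 \log{\left(\frac{5}{2} \right)}}{4263} + \frac{14 \log{\left(21 \right)}}{7047}; F(3) = - \frac{92 \log{\left(5 \right)}}{11907} - \frac{74 \sqrt{5} \operatorname{atan}{\left(\frac{3 \sqrt{5}}{5} \right)}}{35235} + \frac{16 \log{\left(\frac{3}{2} \right)}}{4263} + \frac{2}{945} + \frac{14 \log{\left(14 \right)}}{7047}.
Integral = F(4) - F(3) = - \frac{92 \log{\left(6 \right)}}{11907} - \frac{14 \log{\left(14 \right)}}{7047} - \frac{74 \sqrt{5} \operatorname{atan}{\left(\frac{4 \sqrt{5}}{5} \right)}}{35235} - \frac{16 \log{\left(\frac{3}{2} \right)}}{4263} - \frac{1}{2835} + \frac{16 \log{\left(\frac{5}{2} \right)}}{4263} + \frac{74 \sqrt{5} \operatorname{atan}{\left(\frac{3 \sqrt{5}}{5} \right)}}{35235} + \frac{14 \log{\left(21 \right)}}{7047} + \frac{92 \log{\left(5 \right)}}{11907}.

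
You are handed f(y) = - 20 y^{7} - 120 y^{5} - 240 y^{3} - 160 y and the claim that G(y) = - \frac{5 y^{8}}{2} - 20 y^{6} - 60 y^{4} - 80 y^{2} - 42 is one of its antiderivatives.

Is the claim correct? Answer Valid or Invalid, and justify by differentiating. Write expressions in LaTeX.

Valid: G'(y) = f(y).

d/dy[G] = - 20 y^{7} - 120 y^{5} - 240 y^{3} - 160 y
This equals f(y) exactly, so the claim holds.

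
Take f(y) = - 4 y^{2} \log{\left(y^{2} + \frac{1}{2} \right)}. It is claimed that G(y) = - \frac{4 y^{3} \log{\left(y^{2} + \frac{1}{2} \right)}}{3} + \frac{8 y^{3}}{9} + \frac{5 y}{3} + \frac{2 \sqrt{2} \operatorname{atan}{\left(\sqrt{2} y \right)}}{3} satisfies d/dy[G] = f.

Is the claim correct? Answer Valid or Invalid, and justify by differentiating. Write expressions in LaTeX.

d/dy[G] = - 4 y^{2} \log{\left(y^{2} + \frac{1}{2} \right)} + 3
d/dy[G] - f(y) = 3 != 0.

Invalid: d/dy[G] - f = 3, which is not 0.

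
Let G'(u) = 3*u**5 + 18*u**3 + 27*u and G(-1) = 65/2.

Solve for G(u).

G(u) = 1/2 - (-u**2 - 3)**3/2

The substitution w = -u**2 - 3 works: G'(u) is exactly (dG/dw)*(dw/du) for that inner function.
A general antiderivative is -(-u**2 - 3)**3/2 + C.
The condition gives C = 65/2 - (32) = 1/2.
So G(u) = 1/2 - (-u**2 - 3)**3/2.
Check: d/du[1/2 - (-u**2 - 3)**3/2] = 3*u**5 + 18*u**3 + 27*u = G'(u).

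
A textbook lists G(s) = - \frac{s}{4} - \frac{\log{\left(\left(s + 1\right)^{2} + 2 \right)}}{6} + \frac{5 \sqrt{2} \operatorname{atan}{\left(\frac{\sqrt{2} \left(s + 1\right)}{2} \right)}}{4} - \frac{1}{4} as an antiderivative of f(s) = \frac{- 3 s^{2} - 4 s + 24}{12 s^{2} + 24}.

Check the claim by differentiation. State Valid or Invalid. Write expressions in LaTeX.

Invalid: d/ds[G] - f = \frac{2 s^{2} - 28 s - 19}{6 s^{4} + 12 s^{3} + 30 s^{2} + 24 s + 36}, which is not 0.

d/ds[G] = \frac{- 3 s^{2} - 10 s + 17}{12 s^{2} + 24 s + 36}
d/ds[G] - f(s) = \frac{2 s^{2} - 28 s - 19}{6 s^{4} + 12 s^{3} + 30 s^{2} + 24 s + 36} != 0.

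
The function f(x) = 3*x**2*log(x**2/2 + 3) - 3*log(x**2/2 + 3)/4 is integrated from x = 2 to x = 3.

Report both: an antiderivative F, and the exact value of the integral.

Antiderivative: F(x) = (12*x**3*log(x**2/2 + 3) - 8*x**3 - 9*x*log(x**2/2 + 3) + 162*x - 162*sqrt(6)*atan(sqrt(6)*x/6))/12; value = -27*sqrt(6)*atan(sqrt(6)/2)/2 - 13*log(5)/2 + 5/6 + 27*sqrt(6)*atan(sqrt(6)/3)/2 + 99*log(15/2)/4

The integrand splits into summands that can be handled one at a time.
F(x) = (12*x**3*log(x**2/2 + 3) - 8*x**3 - 9*x*log(x**2/2 + 3) + 162*x - 162*sqrt(6)*atan(sqrt(6)*x/6))/12 is an antiderivative of f.
Check: d/dx[(12*x**3*log(x**2/2 + 3) - 8*x**3 - 9*x*log(x**2/2 + 3) + 162*x - 162*sqrt(6)*atan(sqrt(6)*x/6))/12] = 3*x**2*log(x**2/2 + 3) - 3*log(x**2/2 + 3)/4 = f(x).
F(3) = -27*sqrt(6)*atan(sqrt(6)/2)/2 + 45/2 + 99*log(15/2)/4; F(2) = -27*sqrt(6)*atan(sqrt(6)/3)/2 + 13*log(5)/2 + 65/3.
Integral = F(3) - F(2) = -27*sqrt(6)*atan(sqrt(6)/2)/2 - 13*log(5)/2 + 5/6 + 27*sqrt(6)*atan(sqrt(6)/3)/2 + 99*log(15/2)/4.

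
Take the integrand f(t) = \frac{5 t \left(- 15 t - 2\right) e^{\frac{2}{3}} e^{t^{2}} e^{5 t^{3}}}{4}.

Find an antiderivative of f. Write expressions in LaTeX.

The substitution u = 5 t^{3} + t^{2} + \frac{2}{3} works: f is exactly (dF/du)*(du/dt) for that inner function.
Check: d/dt[- \frac{5 e^{5 t^{3} + t^{2} + \frac{2}{3}}}{4}] = - \frac{75 t^{2} e^{\frac{2}{3}} e^{t^{2}} e^{5 t^{3}}}{4} - \frac{5 t e^{\frac{2}{3}} e^{t^{2}} e^{5 t^{3}}}{2}, which equals f(t).

An antiderivative is F(t) = - \frac{5 e^{5 t^{3} + t^{2} + \frac{2}{3}}}{4}.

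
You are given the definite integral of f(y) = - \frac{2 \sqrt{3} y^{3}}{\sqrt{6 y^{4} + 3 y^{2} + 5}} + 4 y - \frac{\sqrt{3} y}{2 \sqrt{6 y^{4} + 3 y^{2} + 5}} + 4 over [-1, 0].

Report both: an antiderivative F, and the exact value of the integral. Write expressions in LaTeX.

Integrate term by term and add the pieces.
F(y) = \frac{12 y^{2} + 24 y - \sqrt{3} \sqrt{6 y^{4} + 3 y^{2} + 5}}{6} is an antiderivative of f.
Check: d/dy[\frac{12 y^{2} + 24 y - \sqrt{3} \sqrt{6 y^{4} + 3 y^{2} + 5}}{6}] = \frac{- 4 \sqrt{3} y^{3} + 8 y \sqrt{6 y^{4} + 3 y^{2} + 5} - \sqrt{3} y + 8 \sqrt{6 y^{4} + 3 y^{2} + 5}}{2 \sqrt{6 y^{4} + 3 y^{2} + 5}}, which equals f(y).
F(0) = - \frac{\sqrt{15}}{6}; F(-1) = -2 - \frac{\sqrt{42}}{6}.
Integral = F(0) - F(-1) = - \frac{\sqrt{15}}{6} + \frac{\sqrt{42}}{6} + 2.

Antiderivative: F(y) = \frac{12 y^{2} + 24 y - \sqrt{3} \sqrt{6 y^{4} + 3 y^{2} + 5}}{6}; value = - \frac{\sqrt{15}}{6} + \frac{\sqrt{42}}{6} + 2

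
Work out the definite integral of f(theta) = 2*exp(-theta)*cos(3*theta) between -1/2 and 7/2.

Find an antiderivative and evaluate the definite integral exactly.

Differentiate the proposed F(theta) back; it has to land on f(theta) exactly.
F(theta) = (3*sin(3*theta) - cos(3*theta))*exp(-theta)/5 is an antiderivative of f.
Check: d/dtheta[(3*sin(3*theta) - cos(3*theta))*exp(-theta)/5] = 2*exp(-theta)*cos(3*theta) = f(theta).
F(7/2) = 3*exp(-7/2)*sin(21/2)/5 - exp(-7/2)*cos(21/2)/5; F(-1/2) = -3*exp(1/2)*sin(3/2)/5 - exp(1/2)*cos(3/2)/5.
Integral = F(7/2) - F(-1/2) = 3*exp(-7/2)*sin(21/2)/5 - exp(-7/2)*cos(21/2)/5 + exp(1/2)*cos(3/2)/5 + 3*exp(1/2)*sin(3/2)/5.

Antiderivative: F(theta) = (3*sin(3*theta) - cos(3*theta))*exp(-theta)/5; value = 3*exp(-7/2)*sin(21/2)/5 - exp(-7/2)*cos(21/2)/5 + exp(1/2)*cos(3/2)/5 + 3*exp(1/2)*sin(3/2)/5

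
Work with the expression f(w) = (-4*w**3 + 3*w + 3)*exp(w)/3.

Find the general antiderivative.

f has the shape u'v + uv' for u = -4*w**3/3 + 4*w**2 - 7*w + 8 and v = exp(w) — it is the derivative of the product u*v.
Check: d/dw[-4*w**3*exp(w)/3 + 4*w**2*exp(w) - 7*w*exp(w) + 8*exp(w)] = -4*w**3*exp(w)/3 + w*exp(w) + exp(w), which equals f(w).

F(w) = -4*w**3*exp(w)/3 + 4*w**2*exp(w) - 7*w*exp(w) + 8*exp(w) + C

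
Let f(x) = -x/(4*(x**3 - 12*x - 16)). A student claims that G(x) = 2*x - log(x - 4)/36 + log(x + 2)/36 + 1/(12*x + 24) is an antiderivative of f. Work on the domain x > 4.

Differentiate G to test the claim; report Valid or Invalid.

d/dx[G] = (8*x**3 - 97*x - 128)/(4*x**3 - 48*x - 64)
d/dx[G] - f(x) = 2 != 0.

Invalid: d/dx[G] - f = 2, which is not 0.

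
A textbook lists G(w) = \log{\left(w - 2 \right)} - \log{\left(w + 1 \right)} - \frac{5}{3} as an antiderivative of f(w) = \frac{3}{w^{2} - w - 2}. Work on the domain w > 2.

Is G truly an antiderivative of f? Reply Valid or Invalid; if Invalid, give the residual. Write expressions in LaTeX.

Valid - the claim checks out under differentiation.

d/dw[G] = \frac{3}{w^{2} - w - 2}
This equals f(w) exactly, so the claim holds.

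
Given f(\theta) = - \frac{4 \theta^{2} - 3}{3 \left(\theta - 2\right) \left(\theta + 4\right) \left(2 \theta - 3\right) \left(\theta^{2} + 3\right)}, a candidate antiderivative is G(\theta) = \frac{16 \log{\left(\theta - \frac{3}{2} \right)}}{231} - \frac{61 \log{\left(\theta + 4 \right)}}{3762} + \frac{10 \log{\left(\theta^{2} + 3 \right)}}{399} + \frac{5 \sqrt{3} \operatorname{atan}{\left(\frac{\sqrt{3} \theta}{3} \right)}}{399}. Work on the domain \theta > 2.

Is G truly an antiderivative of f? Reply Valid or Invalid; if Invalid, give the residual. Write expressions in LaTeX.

d/d\theta[G] = \frac{26 \theta^{3} + 117 \theta^{2} - 12 \theta + 171}{252 \theta^{4} + 630 \theta^{3} - 756 \theta^{2} + 1890 \theta - 4536}
d/d\theta[G] - f(\theta) = \frac{13}{126 \theta - 252} != 0.

Invalid: d/d\theta[G] - f = \frac{13}{126 \theta - 252}, which is not 0.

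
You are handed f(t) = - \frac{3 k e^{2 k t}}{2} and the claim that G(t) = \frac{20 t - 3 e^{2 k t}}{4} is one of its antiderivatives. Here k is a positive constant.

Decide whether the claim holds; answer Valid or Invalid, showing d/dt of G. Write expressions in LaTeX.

d/dt[G] = - \frac{3 k e^{2 k t}}{2} + 5
d/dt[G] - f(t) = 5 != 0.

Invalid: d/dt[G] - f = 5, which is not 0.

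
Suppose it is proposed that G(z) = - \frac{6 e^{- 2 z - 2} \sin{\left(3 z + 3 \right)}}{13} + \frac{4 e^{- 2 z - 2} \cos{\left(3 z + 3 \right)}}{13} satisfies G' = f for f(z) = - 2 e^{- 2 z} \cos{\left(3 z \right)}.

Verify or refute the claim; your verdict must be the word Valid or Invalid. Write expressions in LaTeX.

Invalid: d/dz[G] - f = \frac{\left(2 e^{2} \cos{\left(3 z \right)} - 2 \cos{\left(3 z + 3 \right)}\right) e^{- 2 z}}{e^{2}}, which is not 0.

d/dz[G] = - \frac{2 e^{- 2 z} \cos{\left(3 z + 3 \right)}}{e^{2}}
d/dz[G] - f(z) = \frac{\left(2 e^{2} \cos{\left(3 z \right)} - 2 \cos{\left(3 z + 3 \right)}\right) e^{- 2 z}}{e^{2}} != 0.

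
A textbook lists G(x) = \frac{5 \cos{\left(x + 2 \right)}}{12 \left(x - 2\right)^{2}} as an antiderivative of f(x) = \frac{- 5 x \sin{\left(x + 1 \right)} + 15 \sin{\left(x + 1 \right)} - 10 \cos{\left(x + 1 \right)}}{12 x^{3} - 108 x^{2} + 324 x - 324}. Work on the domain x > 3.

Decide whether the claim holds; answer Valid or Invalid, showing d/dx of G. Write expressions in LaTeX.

d/dx[G] = \frac{- 5 x \sin{\left(x + 2 \right)} + 10 \sin{\left(x + 2 \right)} - 10 \cos{\left(x + 2 \right)}}{12 x^{3} - 72 x^{2} + 144 x - 96}
d/dx[G] - f(x) = \frac{5 x^{4} \sin{\left(x + 1 \right)} - 5 x^{4} \sin{\left(x + 2 \right)} - 45 x^{3} \sin{\left(x + 1 \right)} + 55 x^{3} \sin{\left(x + 2 \right)} + 10 x^{3} \cos{\left(x + 1 \right)} - 10 x^{3} \cos{\left(x + 2 \right)} + 150 x^{2} \sin{\left(x + 1 \right)} - 225 x^{2} \sin{\left(x + 2 \right)} - 60 x^{2} \cos{\left(x + 1 \right)} + 90 x^{2} \cos{\left(x + 2 \right)} - 220 x \sin{\left(x + 1 \right)} + 405 x \sin{\left(x + 2 \right)} + 120 x \cos{\left(x + 1 \right)} - 270 x \cos{\left(x + 2 \right)} + 120 \sin{\left(x + 1 \right)} - 270 \sin{\left(x + 2 \right)} - 80 \cos{\left(x + 1 \right)} + 270 \cos{\left(x + 2 \right)}}{12 x^{6} - 180 x^{5} + 1116 x^{4} - 3660 x^{3} + 6696 x^{2} - 6480 x + 2592} != 0.

Invalid: d/dx[G] - f = \frac{5 x^{4} \sin{\left(x + 1 \right)} - 5 x^{4} \sin{\left(x + 2 \right)} - 45 x^{3} \sin{\left(x + 1 \right)} + 55 x^{3} \sin{\left(x + 2 \right)} + 10 x^{3} \cos{\left(x + 1 \right)} - 10 x^{3} \cos{\left(x + 2 \right)} + 150 x^{2} \sin{\left(x + 1 \right)} - 225 x^{2} \sin{\left(x + 2 \right)} - 60 x^{2} \cos{\left(x + 1 \right)} + 90 x^{2} \cos{\left(x + 2 \right)} - 220 x \sin{\left(x + 1 \right)} + 405 x \sin{\left(x + 2 \right)} + 120 x \cos{\left(x + 1 \right)} - 270 x \cos{\left(x + 2 \right)} + 120 \sin{\left(x + 1 \right)} - 270 \sin{\left(x + 2 \right)} - 80 \cos{\left(x + 1 \right)} + 270 \cos{\left(x + 2 \right)}}{12 x^{6} - 180 x^{5} + 1116 x^{4} - 3660 x^{3} + 6696 x^{2} - 6480 x + 2592}, which is not 0.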